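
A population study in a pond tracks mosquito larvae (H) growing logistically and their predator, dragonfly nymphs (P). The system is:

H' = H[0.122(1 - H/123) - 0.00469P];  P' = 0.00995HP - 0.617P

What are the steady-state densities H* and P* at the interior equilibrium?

From dP/dt = 0 with P > 0: 0.00995H* = 0.617, so H* = 62.
Substitute into dH/dt = 0: 0.122(1 - 62/123) = 0.00469P*.
The bracket is 0.496, giving P* = 0.0605/0.00469 = 12.9.

H* ≈ 62, P* ≈ 12.9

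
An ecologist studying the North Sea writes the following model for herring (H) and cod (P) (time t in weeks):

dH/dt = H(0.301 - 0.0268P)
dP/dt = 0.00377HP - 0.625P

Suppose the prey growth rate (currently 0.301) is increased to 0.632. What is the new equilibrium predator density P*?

P* ≈ 23.6

At the interior fixed point, setting dH/dt = 0 with H > 0 fixes P* = (prey growth rate)/(HP coefficient) — independent of the other coefficients.
With the change, P* = 0.632/0.0268 = 23.6; it rises from 11.2.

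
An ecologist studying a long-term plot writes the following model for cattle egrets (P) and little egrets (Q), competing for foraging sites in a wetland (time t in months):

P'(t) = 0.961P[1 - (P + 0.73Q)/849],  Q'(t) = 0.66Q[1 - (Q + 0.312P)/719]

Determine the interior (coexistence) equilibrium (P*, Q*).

Setting both brackets to zero gives the nullclines P + 0.73Q = 849 and 0.312P + Q = 719.
Substituting Q = 719 - 0.312P into the first: P(1 - 0.73·0.312) = 849 - 0.73·719.
So P* = 324/0.772 = 420, and then Q* = 719 - 0.312·420 = 588.

P* ≈ 420, Q* ≈ 588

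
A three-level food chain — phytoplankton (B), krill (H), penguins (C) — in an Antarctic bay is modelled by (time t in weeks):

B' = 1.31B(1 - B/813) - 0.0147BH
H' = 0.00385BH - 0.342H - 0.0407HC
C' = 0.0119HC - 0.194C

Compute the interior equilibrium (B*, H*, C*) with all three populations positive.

B* ≈ 664, H* ≈ 16.3, C* ≈ 54.4

From dC/dt = 0: 0.0119H* = 0.194, so H* = 16.3.
From dB/dt = 0: 1.31(1 - B*/813) = 0.0147·16.3, giving B* = 813·(1 - 0.183) = 664.
From dH/dt = 0: 0.00385·664 - 0.342 = 0.0407C*, so C* = 2.22/0.0407 = 54.4.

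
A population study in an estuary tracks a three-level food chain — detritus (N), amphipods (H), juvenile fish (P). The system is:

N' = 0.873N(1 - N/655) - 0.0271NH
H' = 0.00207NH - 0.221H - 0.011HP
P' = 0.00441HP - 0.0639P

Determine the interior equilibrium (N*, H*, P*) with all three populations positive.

N* ≈ 360, H* ≈ 14.5, P* ≈ 47.7

From dP/dt = 0: 0.00441H* = 0.0639, so H* = 14.5.
From dN/dt = 0: 0.873(1 - N*/655) = 0.0271·14.5, giving N* = 655·(1 - 0.45) = 360.
From dH/dt = 0: 0.00207·360 - 0.221 = 0.011P*, so P* = 0.525/0.011 = 47.7.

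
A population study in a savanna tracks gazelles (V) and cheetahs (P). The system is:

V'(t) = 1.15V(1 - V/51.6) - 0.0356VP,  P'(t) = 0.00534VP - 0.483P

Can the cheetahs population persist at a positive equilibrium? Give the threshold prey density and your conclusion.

The predator equation gives dP/dt > 0 only when V > 0.483/0.00534 = 90.4.
Without the predator, V → K = 51.6. Since 51.6 < 90.4, the predator cannot invade.

Threshold V = 90.4; K < 90.4, so no, the predator goes extinct.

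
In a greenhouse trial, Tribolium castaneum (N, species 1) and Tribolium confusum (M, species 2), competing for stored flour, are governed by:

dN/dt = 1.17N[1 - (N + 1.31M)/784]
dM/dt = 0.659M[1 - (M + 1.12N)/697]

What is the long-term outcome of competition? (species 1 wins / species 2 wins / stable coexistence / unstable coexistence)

unstable coexistence (outcome depends on initial conditions)

Compare the nullcline intercepts: K1/α12 = 784/1.31 = 598 < K2 = 697; K2/α21 = 697/1.12 = 622 < K1 = 784.
Since both are reversed, neither can invade when rare; the interior point is a saddle.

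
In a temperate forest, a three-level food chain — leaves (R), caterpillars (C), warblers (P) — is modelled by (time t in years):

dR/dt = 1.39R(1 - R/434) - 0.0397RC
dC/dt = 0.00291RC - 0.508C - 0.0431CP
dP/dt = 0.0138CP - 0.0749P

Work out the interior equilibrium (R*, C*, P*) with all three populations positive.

From dP/dt = 0: 0.0138C* = 0.0749, so C* = 5.43.
From dR/dt = 0: 1.39(1 - R*/434) = 0.0397·5.43, giving R* = 434·(1 - 0.155) = 367.
From dC/dt = 0: 0.00291·367 - 0.508 = 0.0431P*, so P* = 0.559/0.0431 = 13.

R* ≈ 367, C* ≈ 5.43, P* ≈ 13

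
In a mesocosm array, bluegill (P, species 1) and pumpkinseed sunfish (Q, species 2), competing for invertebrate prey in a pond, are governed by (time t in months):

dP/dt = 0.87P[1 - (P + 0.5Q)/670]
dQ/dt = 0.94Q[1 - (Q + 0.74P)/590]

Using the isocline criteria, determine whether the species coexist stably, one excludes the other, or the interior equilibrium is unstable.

Compare the nullcline intercepts: K1/α12 = 670/0.5 = 1340 > K2 = 590; K2/α21 = 590/0.74 = 797 > K1 = 670.
Since both inequalities hold, each species can invade when rare, so the interior equilibrium is stable.

stable coexistence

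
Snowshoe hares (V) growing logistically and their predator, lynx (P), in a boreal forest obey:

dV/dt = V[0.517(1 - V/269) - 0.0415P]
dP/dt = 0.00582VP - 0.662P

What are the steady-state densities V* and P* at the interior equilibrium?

V* ≈ 114, P* ≈ 7.19

From dP/dt = 0 with P > 0: 0.00582V* = 0.662, so V* = 114.
Substitute into dV/dt = 0: 0.517(1 - 114/269) = 0.0415P*.
The bracket is 0.577, giving P* = 0.298/0.0415 = 7.19.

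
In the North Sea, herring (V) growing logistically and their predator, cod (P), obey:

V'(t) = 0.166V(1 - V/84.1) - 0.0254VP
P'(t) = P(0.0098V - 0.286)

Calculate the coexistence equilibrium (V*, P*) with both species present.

From dP/dt = 0 with P > 0: 0.0098V* = 0.286, so V* = 29.2.
Substitute into dV/dt = 0: 0.166(1 - 29.2/84.1) = 0.0254P*.
The bracket is 0.653, giving P* = 0.108/0.0254 = 4.27.

V* ≈ 29.2, P* ≈ 4.27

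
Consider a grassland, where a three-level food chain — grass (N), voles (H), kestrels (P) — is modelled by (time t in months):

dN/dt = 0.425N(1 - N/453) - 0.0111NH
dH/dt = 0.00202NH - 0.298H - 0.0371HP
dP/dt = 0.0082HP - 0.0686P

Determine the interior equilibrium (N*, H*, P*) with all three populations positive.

N* ≈ 354, H* ≈ 8.37, P* ≈ 11.2

From dP/dt = 0: 0.0082H* = 0.0686, so H* = 8.37.
From dN/dt = 0: 0.425(1 - N*/453) = 0.0111·8.37, giving N* = 453·(1 - 0.218) = 354.
From dH/dt = 0: 0.00202·354 - 0.298 = 0.0371P*, so P* = 0.417/0.0371 = 11.2.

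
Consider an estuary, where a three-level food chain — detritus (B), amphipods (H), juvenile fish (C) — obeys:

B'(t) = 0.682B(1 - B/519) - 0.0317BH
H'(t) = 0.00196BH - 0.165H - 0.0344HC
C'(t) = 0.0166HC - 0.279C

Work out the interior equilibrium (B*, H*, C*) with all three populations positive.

From dC/dt = 0: 0.0166H* = 0.279, so H* = 16.8.
From dB/dt = 0: 0.682(1 - B*/519) = 0.0317·16.8, giving B* = 519·(1 - 0.781) = 114.
From dH/dt = 0: 0.00196·114 - 0.165 = 0.0344C*, so C* = 0.0576/0.0344 = 1.67.

B* ≈ 114, H* ≈ 16.8, C* ≈ 1.67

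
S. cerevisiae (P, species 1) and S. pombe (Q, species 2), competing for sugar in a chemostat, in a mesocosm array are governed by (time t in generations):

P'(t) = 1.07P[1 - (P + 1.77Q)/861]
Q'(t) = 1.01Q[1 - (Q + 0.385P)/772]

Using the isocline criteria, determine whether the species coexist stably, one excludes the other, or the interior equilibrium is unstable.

species 2 excludes species 1

Compare the nullcline intercepts: K1/α12 = 861/1.77 = 486 < K2 = 772; K2/α21 = 772/0.385 = 2010 > K1 = 861.
Since the inequalities point opposite ways, species 2 can invade but species 1 cannot.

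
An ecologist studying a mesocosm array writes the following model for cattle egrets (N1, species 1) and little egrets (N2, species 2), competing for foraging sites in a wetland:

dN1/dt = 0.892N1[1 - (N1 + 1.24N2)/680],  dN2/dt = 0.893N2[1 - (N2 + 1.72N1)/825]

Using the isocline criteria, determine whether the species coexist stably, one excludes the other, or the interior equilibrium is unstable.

unstable coexistence (outcome depends on initial conditions)

Compare the nullcline intercepts: K1/α12 = 680/1.24 = 548 < K2 = 825; K2/α21 = 825/1.72 = 480 < K1 = 680.
Since both are reversed, neither can invade when rare; the interior point is a saddle.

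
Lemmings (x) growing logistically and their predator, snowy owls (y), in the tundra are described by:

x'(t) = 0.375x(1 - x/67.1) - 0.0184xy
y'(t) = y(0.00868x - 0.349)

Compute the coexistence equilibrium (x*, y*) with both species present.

From dy/dt = 0 with y > 0: 0.00868x* = 0.349, so x* = 40.2.
Substitute into dx/dt = 0: 0.375(1 - 40.2/67.1) = 0.0184y*.
The bracket is 0.401, giving y* = 0.15/0.0184 = 8.17.

x* ≈ 40.2, y* ≈ 8.17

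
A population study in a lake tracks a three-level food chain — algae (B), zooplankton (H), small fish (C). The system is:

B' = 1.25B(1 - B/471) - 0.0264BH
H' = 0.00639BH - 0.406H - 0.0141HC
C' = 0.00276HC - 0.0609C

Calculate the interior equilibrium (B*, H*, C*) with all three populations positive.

B* ≈ 252, H* ≈ 22.1, C* ≈ 85.2

From dC/dt = 0: 0.00276H* = 0.0609, so H* = 22.1.
From dB/dt = 0: 1.25(1 - B*/471) = 0.0264·22.1, giving B* = 471·(1 - 0.466) = 252.
From dH/dt = 0: 0.00639·252 - 0.406 = 0.0141C*, so C* = 1.2/0.0141 = 85.2.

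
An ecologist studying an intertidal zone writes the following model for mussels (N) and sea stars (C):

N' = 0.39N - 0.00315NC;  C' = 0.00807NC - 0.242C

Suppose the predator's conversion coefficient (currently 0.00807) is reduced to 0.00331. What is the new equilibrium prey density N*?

At the interior fixed point, setting dC/dt = 0 with C > 0 fixes N* = (predator death rate)/(NC coefficient) — independent of the other coefficients.
With the change, N* = 0.242/0.00331 = 73.1; it rises from 30.

N* ≈ 73.1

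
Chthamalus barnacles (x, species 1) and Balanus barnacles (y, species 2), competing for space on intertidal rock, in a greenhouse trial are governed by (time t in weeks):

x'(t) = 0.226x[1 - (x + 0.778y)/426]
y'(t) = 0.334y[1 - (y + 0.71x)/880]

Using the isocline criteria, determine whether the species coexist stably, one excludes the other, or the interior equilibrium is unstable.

species 2 excludes species 1

Compare the nullcline intercepts: K1/α12 = 426/0.778 = 548 < K2 = 880; K2/α21 = 880/0.71 = 1240 > K1 = 426.
Since the inequalities point opposite ways, species 2 can invade but species 1 cannot.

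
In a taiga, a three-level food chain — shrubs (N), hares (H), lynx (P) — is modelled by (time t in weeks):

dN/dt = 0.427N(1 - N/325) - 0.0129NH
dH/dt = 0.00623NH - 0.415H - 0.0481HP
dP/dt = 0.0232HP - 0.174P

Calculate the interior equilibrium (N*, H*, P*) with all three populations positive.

From dP/dt = 0: 0.0232H* = 0.174, so H* = 7.5.
From dN/dt = 0: 0.427(1 - N*/325) = 0.0129·7.5, giving N* = 325·(1 - 0.227) = 251.
From dH/dt = 0: 0.00623·251 - 0.415 = 0.0481P*, so P* = 1.15/0.0481 = 23.9.

N* ≈ 251, H* ≈ 7.5, P* ≈ 23.9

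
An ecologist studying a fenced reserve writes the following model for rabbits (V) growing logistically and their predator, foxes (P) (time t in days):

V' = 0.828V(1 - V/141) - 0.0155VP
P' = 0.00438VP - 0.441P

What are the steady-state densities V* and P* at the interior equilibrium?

From dP/dt = 0 with P > 0: 0.00438V* = 0.441, so V* = 101.
Substitute into dV/dt = 0: 0.828(1 - 101/141) = 0.0155P*.
The bracket is 0.286, giving P* = 0.237/0.0155 = 15.3.

V* ≈ 101, P* ≈ 15.3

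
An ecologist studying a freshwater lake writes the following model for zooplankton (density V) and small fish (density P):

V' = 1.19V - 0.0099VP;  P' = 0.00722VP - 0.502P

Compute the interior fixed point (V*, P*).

Set dP/dt = 0 with P > 0: 0.00722V - 0.502 = 0, so V* = 0.502/0.00722 = 69.5.
Set dV/dt = 0 with V > 0: 1.19 - 0.0099P = 0, so P* = 1.19/0.0099 = 120.

V* ≈ 69.5, P* ≈ 120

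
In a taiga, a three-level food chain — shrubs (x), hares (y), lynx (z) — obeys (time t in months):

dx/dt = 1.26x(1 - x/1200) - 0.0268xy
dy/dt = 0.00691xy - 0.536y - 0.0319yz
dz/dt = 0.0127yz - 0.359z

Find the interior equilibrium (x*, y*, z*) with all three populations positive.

x* ≈ 479, y* ≈ 28.3, z* ≈ 86.8

From dz/dt = 0: 0.0127y* = 0.359, so y* = 28.3.
From dx/dt = 0: 1.26(1 - x*/1200) = 0.0268·28.3, giving x* = 1200·(1 - 0.601) = 479.
From dy/dt = 0: 0.00691·479 - 0.536 = 0.0319z*, so z* = 2.77/0.0319 = 86.8.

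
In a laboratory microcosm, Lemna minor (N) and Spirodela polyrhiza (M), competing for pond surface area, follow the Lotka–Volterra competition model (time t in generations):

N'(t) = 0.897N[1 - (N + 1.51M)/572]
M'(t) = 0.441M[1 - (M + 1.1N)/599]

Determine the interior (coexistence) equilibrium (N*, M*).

N* ≈ 503, M* ≈ 45.7

Setting both brackets to zero gives the nullclines N + 1.51M = 572 and 1.1N + M = 599.
Substituting M = 599 - 1.1N into the first: N(1 - 1.51·1.1) = 572 - 1.51·599.
So N* = -332/-0.661 = 503, and then M* = 599 - 1.1·503 = 45.7.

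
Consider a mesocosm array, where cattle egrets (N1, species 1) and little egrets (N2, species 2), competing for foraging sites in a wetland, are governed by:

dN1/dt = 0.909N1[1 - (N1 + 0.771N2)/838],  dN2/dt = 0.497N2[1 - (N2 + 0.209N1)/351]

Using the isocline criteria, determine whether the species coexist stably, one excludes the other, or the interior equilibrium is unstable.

stable coexistence

Compare the nullcline intercepts: K1/α12 = 838/0.771 = 1090 > K2 = 351; K2/α21 = 351/0.209 = 1680 > K1 = 838.
Since both inequalities hold, each species can invade when rare, so the interior equilibrium is stable.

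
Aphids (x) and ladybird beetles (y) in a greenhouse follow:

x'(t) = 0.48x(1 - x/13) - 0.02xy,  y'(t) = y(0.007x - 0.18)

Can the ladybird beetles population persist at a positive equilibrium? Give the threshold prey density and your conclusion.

Threshold x = 25.7; K < 25.7, so no, the predator goes extinct.

The predator equation gives dy/dt > 0 only when x > 0.18/0.007 = 25.7.
Without the predator, x → K = 13. Since 13 < 25.7, the predator cannot invade.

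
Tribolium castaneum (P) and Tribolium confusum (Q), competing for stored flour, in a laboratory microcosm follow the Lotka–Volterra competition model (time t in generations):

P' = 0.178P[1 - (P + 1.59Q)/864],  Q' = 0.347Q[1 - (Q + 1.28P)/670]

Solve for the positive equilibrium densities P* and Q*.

P* ≈ 194, Q* ≈ 421

Setting both brackets to zero gives the nullclines P + 1.59Q = 864 and 1.28P + Q = 670.
Substituting Q = 670 - 1.28P into the first: P(1 - 1.59·1.28) = 864 - 1.59·670.
So P* = -201/-1.04 = 194, and then Q* = 670 - 1.28·194 = 421.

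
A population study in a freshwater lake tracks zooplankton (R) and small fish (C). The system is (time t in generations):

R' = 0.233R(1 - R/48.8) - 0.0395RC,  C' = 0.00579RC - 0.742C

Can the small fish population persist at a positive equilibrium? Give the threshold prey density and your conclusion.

The predator equation gives dC/dt > 0 only when R > 0.742/0.00579 = 128.
Without the predator, R → K = 48.8. Since 48.8 < 128, the predator cannot invade.

Threshold R = 128; K < 128, so no, the predator goes extinct.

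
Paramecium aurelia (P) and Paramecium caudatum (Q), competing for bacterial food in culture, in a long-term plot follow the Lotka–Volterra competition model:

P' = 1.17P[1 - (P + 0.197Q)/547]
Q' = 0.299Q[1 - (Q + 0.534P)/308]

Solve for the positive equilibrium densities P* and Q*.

Setting both brackets to zero gives the nullclines P + 0.197Q = 547 and 0.534P + Q = 308.
Substituting Q = 308 - 0.534P into the first: P(1 - 0.197·0.534) = 547 - 0.197·308.
So P* = 486/0.895 = 543, and then Q* = 308 - 0.534·543 = 17.8.

P* ≈ 543, Q* ≈ 17.8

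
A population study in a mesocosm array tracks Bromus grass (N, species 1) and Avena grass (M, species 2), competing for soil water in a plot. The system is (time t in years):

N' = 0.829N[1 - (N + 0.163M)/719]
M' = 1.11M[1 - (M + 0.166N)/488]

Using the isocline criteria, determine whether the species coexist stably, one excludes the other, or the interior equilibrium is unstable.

Compare the nullcline intercepts: K1/α12 = 719/0.163 = 4410 > K2 = 488; K2/α21 = 488/0.166 = 2940 > K1 = 719.
Since both inequalities hold, each species can invade when rare, so the interior equilibrium is stable.

stable coexistence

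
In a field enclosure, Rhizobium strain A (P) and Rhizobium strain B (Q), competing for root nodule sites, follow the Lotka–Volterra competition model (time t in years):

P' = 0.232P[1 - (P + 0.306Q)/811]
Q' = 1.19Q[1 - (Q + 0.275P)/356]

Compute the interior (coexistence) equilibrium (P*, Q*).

Setting both brackets to zero gives the nullclines P + 0.306Q = 811 and 0.275P + Q = 356.
Substituting Q = 356 - 0.275P into the first: P(1 - 0.306·0.275) = 811 - 0.306·356.
So P* = 702/0.916 = 767, and then Q* = 356 - 0.275·767 = 145.

P* ≈ 767, Q* ≈ 145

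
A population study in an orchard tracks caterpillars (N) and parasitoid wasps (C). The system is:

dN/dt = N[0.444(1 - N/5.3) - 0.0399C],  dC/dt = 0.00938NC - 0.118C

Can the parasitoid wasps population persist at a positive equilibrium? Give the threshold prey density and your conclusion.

The predator equation gives dC/dt > 0 only when N > 0.118/0.00938 = 12.6.
Without the predator, N → K = 5.3. Since 5.3 < 12.6, the predator cannot invade.

Threshold N = 12.6; K < 12.6, so no, the predator goes extinct.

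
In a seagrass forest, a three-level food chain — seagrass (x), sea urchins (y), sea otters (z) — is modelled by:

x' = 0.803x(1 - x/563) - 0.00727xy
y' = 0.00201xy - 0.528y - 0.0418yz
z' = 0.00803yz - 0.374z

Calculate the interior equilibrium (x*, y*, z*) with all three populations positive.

From dz/dt = 0: 0.00803y* = 0.374, so y* = 46.6.
From dx/dt = 0: 0.803(1 - x*/563) = 0.00727·46.6, giving x* = 563·(1 - 0.422) = 326.
From dy/dt = 0: 0.00201·326 - 0.528 = 0.0418z*, so z* = 0.126/0.0418 = 3.03.

x* ≈ 326, y* ≈ 46.6, z* ≈ 3.03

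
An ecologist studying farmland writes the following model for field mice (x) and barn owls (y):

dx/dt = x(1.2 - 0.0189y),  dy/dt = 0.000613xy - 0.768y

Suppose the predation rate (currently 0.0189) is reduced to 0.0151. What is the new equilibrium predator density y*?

y* ≈ 79.5

At the interior fixed point, setting dx/dt = 0 with x > 0 fixes y* = (prey growth rate)/(xy coefficient) — independent of the other coefficients.
With the change, y* = 1.2/0.0151 = 79.5; it rises from 63.5.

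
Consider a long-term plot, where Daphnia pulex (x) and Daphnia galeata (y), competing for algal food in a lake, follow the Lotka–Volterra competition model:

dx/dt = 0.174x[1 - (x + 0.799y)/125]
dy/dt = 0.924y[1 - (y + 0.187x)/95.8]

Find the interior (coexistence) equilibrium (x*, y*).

Setting both brackets to zero gives the nullclines x + 0.799y = 125 and 0.187x + y = 95.8.
Substituting y = 95.8 - 0.187x into the first: x(1 - 0.799·0.187) = 125 - 0.799·95.8.
So x* = 48.5/0.851 = 57, and then y* = 95.8 - 0.187·57 = 85.1.

x* ≈ 57, y* ≈ 85.1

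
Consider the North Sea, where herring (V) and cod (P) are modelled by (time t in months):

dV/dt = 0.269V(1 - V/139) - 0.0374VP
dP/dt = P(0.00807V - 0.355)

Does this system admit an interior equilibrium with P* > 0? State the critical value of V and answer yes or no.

The predator equation gives dP/dt > 0 only when V > 0.355/0.00807 = 44.
Without the predator, V → K = 139. Since 139 > 44, the predator can invade and persist.

Threshold V = 44; K > 44, so yes, the predator persists.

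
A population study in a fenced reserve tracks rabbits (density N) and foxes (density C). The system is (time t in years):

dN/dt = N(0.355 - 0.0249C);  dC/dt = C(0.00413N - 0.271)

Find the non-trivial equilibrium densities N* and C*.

N* ≈ 65.6, C* ≈ 14.3

Set dC/dt = 0 with C > 0: 0.00413N - 0.271 = 0, so N* = 0.271/0.00413 = 65.6.
Set dN/dt = 0 with N > 0: 0.355 - 0.0249C = 0, so C* = 0.355/0.0249 = 14.3.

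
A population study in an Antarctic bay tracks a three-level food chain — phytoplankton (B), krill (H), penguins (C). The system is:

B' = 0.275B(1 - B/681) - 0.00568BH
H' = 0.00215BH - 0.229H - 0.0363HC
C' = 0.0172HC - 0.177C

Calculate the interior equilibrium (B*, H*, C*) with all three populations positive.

B* ≈ 536, H* ≈ 10.3, C* ≈ 25.5

From dC/dt = 0: 0.0172H* = 0.177, so H* = 10.3.
From dB/dt = 0: 0.275(1 - B*/681) = 0.00568·10.3, giving B* = 681·(1 - 0.213) = 536.
From dH/dt = 0: 0.00215·536 - 0.229 = 0.0363C*, so C* = 0.924/0.0363 = 25.5.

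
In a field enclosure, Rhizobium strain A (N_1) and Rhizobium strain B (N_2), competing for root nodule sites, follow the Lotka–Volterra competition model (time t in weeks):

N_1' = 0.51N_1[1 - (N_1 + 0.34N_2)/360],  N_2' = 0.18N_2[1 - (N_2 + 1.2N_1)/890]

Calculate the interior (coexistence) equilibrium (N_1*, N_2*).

N_1* ≈ 97, N_2* ≈ 774

Setting both brackets to zero gives the nullclines N_1 + 0.34N_2 = 360 and 1.2N_1 + N_2 = 890.
Substituting N_2 = 890 - 1.2N_1 into the first: N_1(1 - 0.34·1.2) = 360 - 0.34·890.
So N_1* = 57.4/0.592 = 97, and then N_2* = 890 - 1.2·97 = 774.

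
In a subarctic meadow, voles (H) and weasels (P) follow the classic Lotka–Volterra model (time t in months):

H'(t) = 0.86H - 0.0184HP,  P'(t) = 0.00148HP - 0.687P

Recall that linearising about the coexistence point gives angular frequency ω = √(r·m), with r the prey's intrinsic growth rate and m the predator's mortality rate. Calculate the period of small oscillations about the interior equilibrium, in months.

Here r = 0.86 and m = 0.687, so r·m = 0.591.
ω = √0.591 = 0.769 per month, hence T = 2π/ω ≈ 8.17 months.

T ≈ 8.17 months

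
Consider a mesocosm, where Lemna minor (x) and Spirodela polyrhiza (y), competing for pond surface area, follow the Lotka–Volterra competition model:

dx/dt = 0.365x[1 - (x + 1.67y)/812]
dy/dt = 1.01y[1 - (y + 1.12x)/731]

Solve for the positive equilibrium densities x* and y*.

x* ≈ 470, y* ≈ 205

Setting both brackets to zero gives the nullclines x + 1.67y = 812 and 1.12x + y = 731.
Substituting y = 731 - 1.12x into the first: x(1 - 1.67·1.12) = 812 - 1.67·731.
So x* = -409/-0.87 = 470, and then y* = 731 - 1.12·470 = 205.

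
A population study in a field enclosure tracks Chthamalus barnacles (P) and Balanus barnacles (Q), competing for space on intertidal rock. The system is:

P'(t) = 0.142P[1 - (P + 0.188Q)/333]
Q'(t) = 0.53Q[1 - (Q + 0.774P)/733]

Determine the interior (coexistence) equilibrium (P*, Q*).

Setting both brackets to zero gives the nullclines P + 0.188Q = 333 and 0.774P + Q = 733.
Substituting Q = 733 - 0.774P into the first: P(1 - 0.188·0.774) = 333 - 0.188·733.
So P* = 195/0.854 = 228, and then Q* = 733 - 0.774·228 = 556.

P* ≈ 228, Q* ≈ 556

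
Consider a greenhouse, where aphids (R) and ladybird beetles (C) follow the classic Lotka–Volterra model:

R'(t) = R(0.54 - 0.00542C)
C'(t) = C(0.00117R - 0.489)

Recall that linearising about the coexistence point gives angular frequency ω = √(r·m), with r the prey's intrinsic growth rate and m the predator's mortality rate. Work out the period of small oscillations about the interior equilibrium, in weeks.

T ≈ 12.2 weeks

Here r = 0.54 and m = 0.489, so r·m = 0.264.
ω = √0.264 = 0.514 per week, hence T = 2π/ω ≈ 12.2 weeks.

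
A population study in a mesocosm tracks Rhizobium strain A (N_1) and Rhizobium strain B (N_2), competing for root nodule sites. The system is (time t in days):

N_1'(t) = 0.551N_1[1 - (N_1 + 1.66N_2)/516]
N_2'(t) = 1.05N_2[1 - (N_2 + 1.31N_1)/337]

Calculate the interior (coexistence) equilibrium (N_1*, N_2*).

N_1* ≈ 37, N_2* ≈ 289

Setting both brackets to zero gives the nullclines N_1 + 1.66N_2 = 516 and 1.31N_1 + N_2 = 337.
Substituting N_2 = 337 - 1.31N_1 into the first: N_1(1 - 1.66·1.31) = 516 - 1.66·337.
So N_1* = -43.4/-1.17 = 37, and then N_2* = 337 - 1.31·37 = 289.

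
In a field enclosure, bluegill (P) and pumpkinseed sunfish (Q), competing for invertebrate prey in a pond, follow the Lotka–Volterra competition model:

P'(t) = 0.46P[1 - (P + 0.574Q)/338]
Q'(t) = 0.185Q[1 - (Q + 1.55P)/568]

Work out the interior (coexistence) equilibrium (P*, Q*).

Setting both brackets to zero gives the nullclines P + 0.574Q = 338 and 1.55P + Q = 568.
Substituting Q = 568 - 1.55P into the first: P(1 - 0.574·1.55) = 338 - 0.574·568.
So P* = 12/0.11 = 109, and then Q* = 568 - 1.55·109 = 400.

P* ≈ 109, Q* ≈ 400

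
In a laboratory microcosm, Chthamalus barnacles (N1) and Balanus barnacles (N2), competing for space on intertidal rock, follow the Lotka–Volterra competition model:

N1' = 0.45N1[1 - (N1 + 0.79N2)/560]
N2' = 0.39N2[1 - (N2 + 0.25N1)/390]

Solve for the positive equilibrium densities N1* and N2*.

Setting both brackets to zero gives the nullclines N1 + 0.79N2 = 560 and 0.25N1 + N2 = 390.
Substituting N2 = 390 - 0.25N1 into the first: N1(1 - 0.79·0.25) = 560 - 0.79·390.
So N1* = 252/0.802 = 314, and then N2* = 390 - 0.25·314 = 312.

N1* ≈ 314, N2* ≈ 312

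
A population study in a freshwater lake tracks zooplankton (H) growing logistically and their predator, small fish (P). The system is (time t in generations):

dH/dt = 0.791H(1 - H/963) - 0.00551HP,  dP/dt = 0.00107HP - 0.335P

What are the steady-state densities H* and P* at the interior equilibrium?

From dP/dt = 0 with P > 0: 0.00107H* = 0.335, so H* = 313.
Substitute into dH/dt = 0: 0.791(1 - 313/963) = 0.00551P*.
The bracket is 0.675, giving P* = 0.534/0.00551 = 96.9.

H* ≈ 313, P* ≈ 96.9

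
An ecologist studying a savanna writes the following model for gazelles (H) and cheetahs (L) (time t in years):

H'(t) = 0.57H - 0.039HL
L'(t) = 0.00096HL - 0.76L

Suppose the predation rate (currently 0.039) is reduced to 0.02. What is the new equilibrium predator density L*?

At the interior fixed point, setting dH/dt = 0 with H > 0 fixes L* = (prey growth rate)/(HL coefficient) — independent of the other coefficients.
With the change, L* = 0.57/0.02 = 28.5; it rises from 14.6.

L* ≈ 28.5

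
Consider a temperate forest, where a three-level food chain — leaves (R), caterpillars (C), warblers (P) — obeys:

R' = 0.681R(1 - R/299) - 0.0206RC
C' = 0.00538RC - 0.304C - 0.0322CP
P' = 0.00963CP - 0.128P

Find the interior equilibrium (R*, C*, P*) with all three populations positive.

From dP/dt = 0: 0.00963C* = 0.128, so C* = 13.3.
From dR/dt = 0: 0.681(1 - R*/299) = 0.0206·13.3, giving R* = 299·(1 - 0.402) = 179.
From dC/dt = 0: 0.00538·179 - 0.304 = 0.0322P*, so P* = 0.658/0.0322 = 20.4.

R* ≈ 179, C* ≈ 13.3, P* ≈ 20.4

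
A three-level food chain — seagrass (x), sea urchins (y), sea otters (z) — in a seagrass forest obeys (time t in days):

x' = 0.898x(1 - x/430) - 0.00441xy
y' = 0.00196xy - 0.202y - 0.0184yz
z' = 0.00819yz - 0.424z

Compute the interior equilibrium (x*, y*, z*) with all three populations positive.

x* ≈ 321, y* ≈ 51.8, z* ≈ 23.2

From dz/dt = 0: 0.00819y* = 0.424, so y* = 51.8.
From dx/dt = 0: 0.898(1 - x*/430) = 0.00441·51.8, giving x* = 430·(1 - 0.254) = 321.
From dy/dt = 0: 0.00196·321 - 0.202 = 0.0184z*, so z* = 0.427/0.0184 = 23.2.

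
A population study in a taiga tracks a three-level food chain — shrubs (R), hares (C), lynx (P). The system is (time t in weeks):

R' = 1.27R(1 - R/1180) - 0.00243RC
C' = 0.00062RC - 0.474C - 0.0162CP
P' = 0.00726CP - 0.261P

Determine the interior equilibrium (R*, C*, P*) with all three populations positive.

From dP/dt = 0: 0.00726C* = 0.261, so C* = 36.
From dR/dt = 0: 1.27(1 - R*/1180) = 0.00243·36, giving R* = 1180·(1 - 0.0688) = 1100.
From dC/dt = 0: 0.00062·1100 - 0.474 = 0.0162P*, so P* = 0.207/0.0162 = 12.8.

R* ≈ 1100, C* ≈ 36, P* ≈ 12.8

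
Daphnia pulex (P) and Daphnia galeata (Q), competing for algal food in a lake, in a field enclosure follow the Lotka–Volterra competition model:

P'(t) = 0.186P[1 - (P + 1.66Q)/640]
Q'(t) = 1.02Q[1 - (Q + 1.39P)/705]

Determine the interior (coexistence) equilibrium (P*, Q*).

P* ≈ 406, Q* ≈ 141

Setting both brackets to zero gives the nullclines P + 1.66Q = 640 and 1.39P + Q = 705.
Substituting Q = 705 - 1.39P into the first: P(1 - 1.66·1.39) = 640 - 1.66·705.
So P* = -530/-1.31 = 406, and then Q* = 705 - 1.39·406 = 141.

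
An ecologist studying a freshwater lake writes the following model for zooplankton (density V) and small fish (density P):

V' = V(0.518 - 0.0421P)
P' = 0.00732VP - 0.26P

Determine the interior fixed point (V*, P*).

Set dP/dt = 0 with P > 0: 0.00732V - 0.26 = 0, so V* = 0.26/0.00732 = 35.5.
Set dV/dt = 0 with V > 0: 0.518 - 0.0421P = 0, so P* = 0.518/0.0421 = 12.3.

V* ≈ 35.5, P* ≈ 12.3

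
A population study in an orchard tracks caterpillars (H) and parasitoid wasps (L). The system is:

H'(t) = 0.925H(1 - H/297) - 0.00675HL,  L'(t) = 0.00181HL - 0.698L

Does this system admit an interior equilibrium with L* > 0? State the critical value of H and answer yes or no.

The predator equation gives dL/dt > 0 only when H > 0.698/0.00181 = 386.
Without the predator, H → K = 297. Since 297 < 386, the predator cannot invade.

Threshold H = 386; K < 386, so no, the predator goes extinct.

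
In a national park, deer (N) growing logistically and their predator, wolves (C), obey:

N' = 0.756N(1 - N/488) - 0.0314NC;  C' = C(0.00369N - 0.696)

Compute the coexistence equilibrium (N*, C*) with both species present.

From dC/dt = 0 with C > 0: 0.00369N* = 0.696, so N* = 189.
Substitute into dN/dt = 0: 0.756(1 - 189/488) = 0.0314C*.
The bracket is 0.613, giving C* = 0.464/0.0314 = 14.8.

N* ≈ 189, C* ≈ 14.8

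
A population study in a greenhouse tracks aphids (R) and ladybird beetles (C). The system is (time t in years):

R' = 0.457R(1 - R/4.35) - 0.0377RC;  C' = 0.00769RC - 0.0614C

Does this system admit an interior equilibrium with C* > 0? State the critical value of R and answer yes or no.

The predator equation gives dC/dt > 0 only when R > 0.0614/0.00769 = 7.98.
Without the predator, R → K = 4.35. Since 4.35 < 7.98, the predator cannot invade.

Threshold R = 7.98; K < 7.98, so no, the predator goes extinct.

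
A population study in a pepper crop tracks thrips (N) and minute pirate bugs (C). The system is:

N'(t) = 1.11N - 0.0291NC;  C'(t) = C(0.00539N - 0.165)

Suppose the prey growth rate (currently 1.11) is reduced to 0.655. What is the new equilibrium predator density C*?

C* ≈ 22.5

At the interior fixed point, setting dN/dt = 0 with N > 0 fixes C* = (prey growth rate)/(NC coefficient) — independent of the other coefficients.
With the change, C* = 0.655/0.0291 = 22.5; it falls from 38.1.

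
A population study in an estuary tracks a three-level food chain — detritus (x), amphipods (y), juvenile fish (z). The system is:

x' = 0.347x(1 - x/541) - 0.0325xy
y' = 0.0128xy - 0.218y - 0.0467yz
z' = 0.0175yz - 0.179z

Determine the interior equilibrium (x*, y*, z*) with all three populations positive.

x* ≈ 22.7, y* ≈ 10.2, z* ≈ 1.56

From dz/dt = 0: 0.0175y* = 0.179, so y* = 10.2.
From dx/dt = 0: 0.347(1 - x*/541) = 0.0325·10.2, giving x* = 541·(1 - 0.958) = 22.7.
From dy/dt = 0: 0.0128·22.7 - 0.218 = 0.0467z*, so z* = 0.0728/0.0467 = 1.56.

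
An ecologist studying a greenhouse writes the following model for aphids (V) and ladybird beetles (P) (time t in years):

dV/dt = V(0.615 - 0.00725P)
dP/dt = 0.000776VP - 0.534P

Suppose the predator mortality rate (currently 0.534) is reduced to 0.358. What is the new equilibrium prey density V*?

V* ≈ 461

At the interior fixed point, setting dP/dt = 0 with P > 0 fixes V* = (predator death rate)/(VP coefficient) — independent of the other coefficients.
With the change, V* = 0.358/0.000776 = 461; it falls from 688.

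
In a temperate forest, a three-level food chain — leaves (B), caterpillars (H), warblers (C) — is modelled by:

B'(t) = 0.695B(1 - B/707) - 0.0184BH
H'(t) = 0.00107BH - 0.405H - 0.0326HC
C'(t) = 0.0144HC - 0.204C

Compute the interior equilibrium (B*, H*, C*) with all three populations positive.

From dC/dt = 0: 0.0144H* = 0.204, so H* = 14.2.
From dB/dt = 0: 0.695(1 - B*/707) = 0.0184·14.2, giving B* = 707·(1 - 0.375) = 442.
From dH/dt = 0: 0.00107·442 - 0.405 = 0.0326C*, so C* = 0.0678/0.0326 = 2.08.

B* ≈ 442, H* ≈ 14.2, C* ≈ 2.08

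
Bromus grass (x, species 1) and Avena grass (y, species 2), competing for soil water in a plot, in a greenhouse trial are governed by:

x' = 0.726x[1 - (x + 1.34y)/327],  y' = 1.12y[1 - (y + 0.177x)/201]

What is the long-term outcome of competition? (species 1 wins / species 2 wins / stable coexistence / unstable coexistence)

stable coexistence

Compare the nullcline intercepts: K1/α12 = 327/1.34 = 244 > K2 = 201; K2/α21 = 201/0.177 = 1140 > K1 = 327.
Since both inequalities hold, each species can invade when rare, so the interior equilibrium is stable.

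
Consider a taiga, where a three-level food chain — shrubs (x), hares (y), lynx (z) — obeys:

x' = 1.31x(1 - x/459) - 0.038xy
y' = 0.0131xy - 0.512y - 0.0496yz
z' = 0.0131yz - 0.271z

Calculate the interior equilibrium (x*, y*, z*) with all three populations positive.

From dz/dt = 0: 0.0131y* = 0.271, so y* = 20.7.
From dx/dt = 0: 1.31(1 - x*/459) = 0.038·20.7, giving x* = 459·(1 - 0.6) = 184.
From dy/dt = 0: 0.0131·184 - 0.512 = 0.0496z*, so z* = 1.89/0.0496 = 38.2.

x* ≈ 184, y* ≈ 20.7, z* ≈ 38.2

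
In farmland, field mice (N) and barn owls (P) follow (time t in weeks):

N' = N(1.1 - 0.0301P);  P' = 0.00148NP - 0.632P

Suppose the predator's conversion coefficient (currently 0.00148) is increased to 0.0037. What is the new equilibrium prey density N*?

N* ≈ 171

At the interior fixed point, setting dP/dt = 0 with P > 0 fixes N* = (predator death rate)/(NP coefficient) — independent of the other coefficients.
With the change, N* = 0.632/0.0037 = 171; it falls from 427.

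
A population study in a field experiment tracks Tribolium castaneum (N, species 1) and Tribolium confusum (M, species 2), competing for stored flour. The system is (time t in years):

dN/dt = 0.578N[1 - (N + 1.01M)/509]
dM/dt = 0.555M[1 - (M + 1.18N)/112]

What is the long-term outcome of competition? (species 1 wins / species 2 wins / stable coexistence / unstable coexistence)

species 1 excludes species 2

Compare the nullcline intercepts: K1/α12 = 509/1.01 = 504 > K2 = 112; K2/α21 = 112/1.18 = 94.9 < K1 = 509.
Since the inequalities point opposite ways, species 1 can invade but species 2 cannot.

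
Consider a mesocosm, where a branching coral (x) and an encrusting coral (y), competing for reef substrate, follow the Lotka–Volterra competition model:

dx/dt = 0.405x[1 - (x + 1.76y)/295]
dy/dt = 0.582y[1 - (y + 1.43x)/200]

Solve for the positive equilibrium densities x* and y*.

x* ≈ 37.6, y* ≈ 146

Setting both brackets to zero gives the nullclines x + 1.76y = 295 and 1.43x + y = 200.
Substituting y = 200 - 1.43x into the first: x(1 - 1.76·1.43) = 295 - 1.76·200.
So x* = -57/-1.52 = 37.6, and then y* = 200 - 1.43·37.6 = 146.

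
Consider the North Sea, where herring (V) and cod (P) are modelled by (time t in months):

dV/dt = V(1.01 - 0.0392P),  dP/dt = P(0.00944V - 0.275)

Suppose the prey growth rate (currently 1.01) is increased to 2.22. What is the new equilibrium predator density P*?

At the interior fixed point, setting dV/dt = 0 with V > 0 fixes P* = (prey growth rate)/(VP coefficient) — independent of the other coefficients.
With the change, P* = 2.22/0.0392 = 56.6; it rises from 25.8.

P* ≈ 56.6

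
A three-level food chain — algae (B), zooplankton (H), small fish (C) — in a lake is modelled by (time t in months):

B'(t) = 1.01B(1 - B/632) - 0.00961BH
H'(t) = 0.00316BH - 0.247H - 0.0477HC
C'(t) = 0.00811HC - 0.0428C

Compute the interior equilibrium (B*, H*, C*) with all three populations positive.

B* ≈ 600, H* ≈ 5.28, C* ≈ 34.6

From dC/dt = 0: 0.00811H* = 0.0428, so H* = 5.28.
From dB/dt = 0: 1.01(1 - B*/632) = 0.00961·5.28, giving B* = 632·(1 - 0.0502) = 600.
From dH/dt = 0: 0.00316·600 - 0.247 = 0.0477C*, so C* = 1.65/0.0477 = 34.6.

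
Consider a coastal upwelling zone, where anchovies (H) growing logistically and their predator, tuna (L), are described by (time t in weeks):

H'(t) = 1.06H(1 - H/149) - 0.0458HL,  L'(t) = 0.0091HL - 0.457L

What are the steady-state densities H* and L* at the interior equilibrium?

From dL/dt = 0 with L > 0: 0.0091H* = 0.457, so H* = 50.2.
Substitute into dH/dt = 0: 1.06(1 - 50.2/149) = 0.0458L*.
The bracket is 0.663, giving L* = 0.703/0.0458 = 15.3.

H* ≈ 50.2, L* ≈ 15.3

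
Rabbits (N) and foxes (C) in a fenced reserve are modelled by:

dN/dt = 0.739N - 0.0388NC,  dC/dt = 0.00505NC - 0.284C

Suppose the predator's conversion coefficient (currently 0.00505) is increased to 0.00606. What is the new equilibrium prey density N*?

At the interior fixed point, setting dC/dt = 0 with C > 0 fixes N* = (predator death rate)/(NC coefficient) — independent of the other coefficients.
With the change, N* = 0.284/0.00606 = 46.9; it falls from 56.2.

N* ≈ 46.9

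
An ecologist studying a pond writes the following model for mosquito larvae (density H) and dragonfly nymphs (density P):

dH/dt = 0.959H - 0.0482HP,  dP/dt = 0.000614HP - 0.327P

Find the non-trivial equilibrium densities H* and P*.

H* ≈ 533, P* ≈ 19.9

Set dP/dt = 0 with P > 0: 0.000614H - 0.327 = 0, so H* = 0.327/0.000614 = 533.
Set dH/dt = 0 with H > 0: 0.959 - 0.0482P = 0, so P* = 0.959/0.0482 = 19.9.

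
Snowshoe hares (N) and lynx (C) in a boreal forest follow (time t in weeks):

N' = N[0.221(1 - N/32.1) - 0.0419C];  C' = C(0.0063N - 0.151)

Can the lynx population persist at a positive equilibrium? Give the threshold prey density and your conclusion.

Threshold N = 24; K > 24, so yes, the predator persists.

The predator equation gives dC/dt > 0 only when N > 0.151/0.0063 = 24.
Without the predator, N → K = 32.1. Since 32.1 > 24, the predator can invade and persist.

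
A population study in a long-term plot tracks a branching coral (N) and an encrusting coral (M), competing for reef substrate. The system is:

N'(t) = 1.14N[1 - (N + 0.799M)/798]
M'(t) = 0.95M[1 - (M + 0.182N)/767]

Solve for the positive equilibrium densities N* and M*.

Setting both brackets to zero gives the nullclines N + 0.799M = 798 and 0.182N + M = 767.
Substituting M = 767 - 0.182N into the first: N(1 - 0.799·0.182) = 798 - 0.799·767.
So N* = 185/0.855 = 217, and then M* = 767 - 0.182·217 = 728.

N* ≈ 217, M* ≈ 728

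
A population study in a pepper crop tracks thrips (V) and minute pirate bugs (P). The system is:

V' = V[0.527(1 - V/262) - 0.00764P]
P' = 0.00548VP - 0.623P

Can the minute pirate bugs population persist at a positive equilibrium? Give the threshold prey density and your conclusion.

Threshold V = 114; K > 114, so yes, the predator persists.

The predator equation gives dP/dt > 0 only when V > 0.623/0.00548 = 114.
Without the predator, V → K = 262. Since 262 > 114, the predator can invade and persist.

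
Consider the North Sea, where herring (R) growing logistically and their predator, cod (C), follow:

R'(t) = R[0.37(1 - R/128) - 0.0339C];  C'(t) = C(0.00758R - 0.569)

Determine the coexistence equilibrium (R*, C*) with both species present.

R* ≈ 75.1, C* ≈ 4.51

From dC/dt = 0 with C > 0: 0.00758R* = 0.569, so R* = 75.1.
Substitute into dR/dt = 0: 0.37(1 - 75.1/128) = 0.0339C*.
The bracket is 0.414, giving C* = 0.153/0.0339 = 4.51.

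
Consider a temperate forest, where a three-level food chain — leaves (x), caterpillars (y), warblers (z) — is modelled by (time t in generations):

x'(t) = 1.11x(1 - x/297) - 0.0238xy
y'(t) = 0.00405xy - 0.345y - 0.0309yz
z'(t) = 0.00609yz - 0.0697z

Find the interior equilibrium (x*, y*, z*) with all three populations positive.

x* ≈ 224, y* ≈ 11.4, z* ≈ 18.2

From dz/dt = 0: 0.00609y* = 0.0697, so y* = 11.4.
From dx/dt = 0: 1.11(1 - x*/297) = 0.0238·11.4, giving x* = 297·(1 - 0.245) = 224.
From dy/dt = 0: 0.00405·224 - 0.345 = 0.0309z*, so z* = 0.563/0.0309 = 18.2.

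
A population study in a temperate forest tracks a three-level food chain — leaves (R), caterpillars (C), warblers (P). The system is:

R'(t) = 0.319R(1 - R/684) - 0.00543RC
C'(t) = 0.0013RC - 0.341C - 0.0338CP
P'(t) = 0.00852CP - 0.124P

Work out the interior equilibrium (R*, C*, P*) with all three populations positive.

R* ≈ 515, C* ≈ 14.6, P* ≈ 9.7

From dP/dt = 0: 0.00852C* = 0.124, so C* = 14.6.
From dR/dt = 0: 0.319(1 - R*/684) = 0.00543·14.6, giving R* = 684·(1 - 0.248) = 515.
From dC/dt = 0: 0.0013·515 - 0.341 = 0.0338P*, so P* = 0.328/0.0338 = 9.7.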